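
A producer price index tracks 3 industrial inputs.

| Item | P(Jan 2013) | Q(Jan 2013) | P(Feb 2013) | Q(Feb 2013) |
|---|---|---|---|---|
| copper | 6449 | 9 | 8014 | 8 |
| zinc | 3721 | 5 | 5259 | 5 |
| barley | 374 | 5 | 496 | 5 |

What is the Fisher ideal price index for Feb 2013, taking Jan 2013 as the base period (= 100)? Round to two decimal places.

Laspeyres component (base-period weights):
ΣP(Feb 2013)Q(Jan 2013) = 8014×9 + 5259×5 + 496×5 = 72126 + 26295 + 2480 = 100901
ΣP(Jan 2013)Q(Jan 2013) = 6449×9 + 3721×5 + 374×5 = 58041 + 18605 + 1870 = 78516
L = 100901 / 78516 × 100 = 128.5101
Paasche component (current-period weights):
ΣP(Feb 2013)Q(Feb 2013) = 8014×8 + 5259×5 + 496×5 = 64112 + 26295 + 2480 = 92887
ΣP(Jan 2013)Q(Feb 2013) = 6449×8 + 3721×5 + 374×5 = 51592 + 18605 + 1870 = 72067
P = 92887 / 72067 × 100 = 128.8898
Fisher = √(L × P) = √(128.5101 × 128.8898) = 128.6998

128.70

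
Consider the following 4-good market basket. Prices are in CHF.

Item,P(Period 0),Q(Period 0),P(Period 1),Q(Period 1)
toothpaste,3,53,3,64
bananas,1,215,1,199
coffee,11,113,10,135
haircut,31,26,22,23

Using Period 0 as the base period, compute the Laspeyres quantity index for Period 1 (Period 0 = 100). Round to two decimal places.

Laspeyres quantity index uses base-period prices as weights.
ΣP(Period 0)·Q(Period 1) = 3×64 + 1×199 + 11×135 + 31×23 = 192 + 199 + 1485 + 713 = 2589
ΣP(Period 0)·Q(Period 0) = 3×53 + 1×215 + 11×113 + 31×26 = 159 + 215 + 1243 + 806 = 2423
Index = 2589 / 2423 × 100 = 106.8510

106.85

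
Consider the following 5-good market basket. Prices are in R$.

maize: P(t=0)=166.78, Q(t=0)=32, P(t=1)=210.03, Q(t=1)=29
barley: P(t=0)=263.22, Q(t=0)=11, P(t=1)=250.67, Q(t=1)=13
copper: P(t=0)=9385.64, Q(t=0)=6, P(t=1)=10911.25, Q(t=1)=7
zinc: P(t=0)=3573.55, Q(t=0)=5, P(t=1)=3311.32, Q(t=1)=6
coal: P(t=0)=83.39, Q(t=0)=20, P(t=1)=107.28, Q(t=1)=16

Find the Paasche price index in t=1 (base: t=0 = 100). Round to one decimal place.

110.9

Paasche price index uses current-period quantities as weights.
ΣP(t=1)·Q(t=1) = 210.03×29 + 250.67×13 + 10911.25×7 + 3311.32×6 + 107.28×16 = 6090.87 + 3258.71 + 76378.75 + 19867.92 + 1716.48 = 107312.73
ΣP(t=0)·Q(t=1) = 166.78×29 + 263.22×13 + 9385.64×7 + 3573.55×6 + 83.39×16 = 4836.62 + 3421.86 + 65699.48 + 21441.3 + 1334.24 = 96733.5
Index = 107312.73 / 96733.5 × 100 = 110.9365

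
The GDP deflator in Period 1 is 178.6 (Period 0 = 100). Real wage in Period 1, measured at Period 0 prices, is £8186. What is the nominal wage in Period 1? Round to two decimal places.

14620.20

Nominal = Real × (Index/100) = 8186 × (178.6/100)
        = 8186 × 1.786 = 14620.1960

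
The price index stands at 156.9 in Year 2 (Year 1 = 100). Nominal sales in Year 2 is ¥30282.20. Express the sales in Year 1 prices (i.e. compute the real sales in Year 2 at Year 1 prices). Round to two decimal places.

19300.32

Real = Nominal ÷ (Index/100) = 30282.20 ÷ (156.9/100)
     = 30282.20 ÷ 1.569 = 19300.3187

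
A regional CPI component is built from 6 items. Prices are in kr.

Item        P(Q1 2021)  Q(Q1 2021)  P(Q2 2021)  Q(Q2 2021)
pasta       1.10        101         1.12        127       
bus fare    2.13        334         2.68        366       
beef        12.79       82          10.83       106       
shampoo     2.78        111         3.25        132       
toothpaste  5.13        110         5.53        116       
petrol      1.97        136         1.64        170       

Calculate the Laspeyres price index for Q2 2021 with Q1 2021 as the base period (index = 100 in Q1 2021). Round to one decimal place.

102.5

Laspeyres price index uses base-period quantities as weights.
ΣP(Q2 2021)·Q(Q1 2021) = 1.12×101 + 2.68×334 + 10.83×82 + 3.25×111 + 5.53×110 + 1.64×136 = 113.12 + 895.12 + 888.06 + 360.75 + 608.3 + 223.04 = 3088.39
ΣP(Q1 2021)·Q(Q1 2021) = 1.10×101 + 2.13×334 + 12.79×82 + 2.78×111 + 5.13×110 + 1.97×136 = 111.1 + 711.42 + 1048.78 + 308.58 + 564.3 + 267.92 = 3012.1
Index = 3088.39 / 3012.1 × 100 = 102.5328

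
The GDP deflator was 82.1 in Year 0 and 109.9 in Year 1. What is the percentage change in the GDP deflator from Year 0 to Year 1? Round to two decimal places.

Change = (109.9 − 82.1) / 82.1 × 100
       = 27.8 / 82.1 × 100 = 33.8611%

33.86%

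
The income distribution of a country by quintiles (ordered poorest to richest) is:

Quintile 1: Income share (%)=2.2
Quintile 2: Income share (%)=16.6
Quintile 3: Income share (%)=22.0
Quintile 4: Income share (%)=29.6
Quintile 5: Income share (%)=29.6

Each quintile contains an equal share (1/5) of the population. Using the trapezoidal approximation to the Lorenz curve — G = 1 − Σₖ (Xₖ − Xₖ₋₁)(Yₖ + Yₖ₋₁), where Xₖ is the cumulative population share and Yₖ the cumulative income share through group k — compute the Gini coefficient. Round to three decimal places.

Cumulative income shares Yₖ: 0.0220, 0.1880, 0.4080, 0.7040, 1.0000
Σ (Xₖ−Xₖ₋₁)(Yₖ+Yₖ₋₁) = (1/5)(0.0220+0.0000) + (1/5)(0.1880+0.0220) + (1/5)(0.4080+0.1880) + (1/5)(0.7040+0.4080) + (1/5)(1.0000+0.7040)
  = 0.0044 + 0.0420 + 0.1192 + 0.2224 + 0.3408 = 0.7288
G = 1 − 0.7288 = 0.2712

0.271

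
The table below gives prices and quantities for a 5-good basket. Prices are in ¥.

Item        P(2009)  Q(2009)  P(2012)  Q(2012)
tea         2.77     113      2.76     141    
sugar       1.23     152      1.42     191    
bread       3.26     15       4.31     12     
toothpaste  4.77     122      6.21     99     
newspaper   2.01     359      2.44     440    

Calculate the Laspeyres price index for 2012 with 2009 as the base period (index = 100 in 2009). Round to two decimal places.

Laspeyres price index uses base-period quantities as weights.
ΣP(2012)·Q(2009) = 2.76×113 + 1.42×152 + 4.31×15 + 6.21×122 + 2.44×359 = 311.88 + 215.84 + 64.65 + 757.62 + 875.96 = 2225.95
ΣP(2009)·Q(2009) = 2.77×113 + 1.23×152 + 3.26×15 + 4.77×122 + 2.01×359 = 313.01 + 186.96 + 48.9 + 581.94 + 721.59 = 1852.4
Index = 2225.95 / 1852.4 × 100 = 120.1657

120.17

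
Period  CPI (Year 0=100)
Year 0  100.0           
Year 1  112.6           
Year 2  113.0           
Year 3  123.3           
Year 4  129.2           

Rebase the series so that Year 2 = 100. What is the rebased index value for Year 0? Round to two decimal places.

Rebased(Year 0) = 100.0 / 113.0 × 100 = 88.4956

88.50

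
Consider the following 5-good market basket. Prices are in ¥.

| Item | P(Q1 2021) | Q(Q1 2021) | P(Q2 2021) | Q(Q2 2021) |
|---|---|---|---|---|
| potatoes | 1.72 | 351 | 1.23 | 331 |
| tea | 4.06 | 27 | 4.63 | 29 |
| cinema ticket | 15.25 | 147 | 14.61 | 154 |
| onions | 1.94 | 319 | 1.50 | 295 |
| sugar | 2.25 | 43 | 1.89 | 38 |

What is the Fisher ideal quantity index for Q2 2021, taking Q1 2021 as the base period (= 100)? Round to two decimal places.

Laspeyres component (base-period weights):
ΣP(Q1 2021)Q(Q2 2021) = 1.72×331 + 4.06×29 + 15.25×154 + 1.94×295 + 2.25×38 = 569.32 + 117.74 + 2348.5 + 572.3 + 85.5 = 3693.36
ΣP(Q1 2021)Q(Q1 2021) = 1.72×351 + 4.06×27 + 15.25×147 + 1.94×319 + 2.25×43 = 603.72 + 109.62 + 2241.75 + 618.86 + 96.75 = 3670.7
L = 3693.36 / 3670.7 × 100 = 100.6173
Paasche component (current-period weights):
ΣP(Q2 2021)Q(Q2 2021) = 1.23×331 + 4.63×29 + 14.61×154 + 1.50×295 + 1.89×38 = 407.13 + 134.27 + 2249.94 + 442.5 + 71.82 = 3305.66
ΣP(Q2 2021)Q(Q1 2021) = 1.23×351 + 4.63×27 + 14.61×147 + 1.50×319 + 1.89×43 = 431.73 + 125.01 + 2147.67 + 478.5 + 81.27 = 3264.18
P = 3305.66 / 3264.18 × 100 = 101.2708
Fisher = √(L × P) = √(100.6173 × 101.2708) = 100.9435

100.94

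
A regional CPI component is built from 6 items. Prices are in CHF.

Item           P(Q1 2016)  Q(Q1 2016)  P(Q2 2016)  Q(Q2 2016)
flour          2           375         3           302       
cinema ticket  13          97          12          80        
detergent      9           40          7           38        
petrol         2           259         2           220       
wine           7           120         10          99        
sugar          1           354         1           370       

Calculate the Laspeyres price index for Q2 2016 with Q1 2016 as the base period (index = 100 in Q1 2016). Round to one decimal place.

113.7

Laspeyres price index uses base-period quantities as weights.
ΣP(Q2 2016)·Q(Q1 2016) = 3×375 + 12×97 + 7×40 + 2×259 + 10×120 + 1×354 = 1125 + 1164 + 280 + 518 + 1200 + 354 = 4641
ΣP(Q1 2016)·Q(Q1 2016) = 2×375 + 13×97 + 9×40 + 2×259 + 7×120 + 1×354 = 750 + 1261 + 360 + 518 + 840 + 354 = 4083
Index = 4641 / 4083 × 100 = 113.6664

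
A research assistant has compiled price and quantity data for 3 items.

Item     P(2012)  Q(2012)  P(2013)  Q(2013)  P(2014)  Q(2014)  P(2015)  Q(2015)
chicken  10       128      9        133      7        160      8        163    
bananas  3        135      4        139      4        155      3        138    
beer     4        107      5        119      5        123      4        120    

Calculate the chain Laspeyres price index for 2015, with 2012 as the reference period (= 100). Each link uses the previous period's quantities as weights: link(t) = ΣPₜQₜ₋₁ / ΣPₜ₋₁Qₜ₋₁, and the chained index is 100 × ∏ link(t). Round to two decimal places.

Link 2012→2013:
ΣP(2013)Q(2012) = 9×128 + 4×135 + 5×107 = 1152 + 540 + 535 = 2227
ΣP(2012)Q(2012) = 10×128 + 3×135 + 4×107 = 1280 + 405 + 428 = 2113
link = 2227/2113 = 1.053952
Link 2013→2014:
ΣP(2014)Q(2013) = 7×133 + 4×139 + 5×119 = 931 + 556 + 595 = 2082
ΣP(2013)Q(2013) = 9×133 + 4×139 + 5×119 = 1197 + 556 + 595 = 2348
link = 2082/2348 = 0.886712
Link 2014→2015:
ΣP(2015)Q(2014) = 8×160 + 3×155 + 4×123 = 1280 + 465 + 492 = 2237
ΣP(2014)Q(2014) = 7×160 + 4×155 + 5×123 = 1120 + 620 + 615 = 2355
link = 2237/2355 = 0.949894
Chained index = 100 × 1.053952 × 0.886712 × 0.949894 = 88.7725

88.77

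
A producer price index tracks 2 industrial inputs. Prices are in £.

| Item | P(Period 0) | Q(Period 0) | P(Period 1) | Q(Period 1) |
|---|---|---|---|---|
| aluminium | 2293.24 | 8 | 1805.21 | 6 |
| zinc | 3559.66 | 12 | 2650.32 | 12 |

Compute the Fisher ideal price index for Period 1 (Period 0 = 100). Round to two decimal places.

Laspeyres component (base-period weights):
ΣP(Period 1)Q(Period 0) = 1805.21×8 + 2650.32×12 = 14441.68 + 31803.84 = 46245.52
ΣP(Period 0)Q(Period 0) = 2293.24×8 + 3559.66×12 = 18345.92 + 42715.92 = 61061.84
L = 46245.52 / 61061.84 × 100 = 75.7355
Paasche component (current-period weights):
ΣP(Period 1)Q(Period 1) = 1805.21×6 + 2650.32×12 = 10831.26 + 31803.84 = 42635.1
ΣP(Period 0)Q(Period 1) = 2293.24×6 + 3559.66×12 = 13759.44 + 42715.92 = 56475.36
P = 42635.1 / 56475.36 × 100 = 75.4933
Fisher = √(L × P) = √(75.7355 × 75.4933) = 75.6143

75.61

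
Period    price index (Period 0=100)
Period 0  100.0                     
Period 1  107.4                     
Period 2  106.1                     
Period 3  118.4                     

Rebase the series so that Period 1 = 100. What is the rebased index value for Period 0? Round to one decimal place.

Rebased(Period 0) = 100.0 / 107.4 × 100 = 93.1099

93.1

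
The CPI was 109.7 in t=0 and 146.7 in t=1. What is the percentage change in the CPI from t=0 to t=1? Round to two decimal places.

Change = (146.7 − 109.7) / 109.7 × 100
       = 37.0 / 109.7 × 100 = 33.7284%

33.73%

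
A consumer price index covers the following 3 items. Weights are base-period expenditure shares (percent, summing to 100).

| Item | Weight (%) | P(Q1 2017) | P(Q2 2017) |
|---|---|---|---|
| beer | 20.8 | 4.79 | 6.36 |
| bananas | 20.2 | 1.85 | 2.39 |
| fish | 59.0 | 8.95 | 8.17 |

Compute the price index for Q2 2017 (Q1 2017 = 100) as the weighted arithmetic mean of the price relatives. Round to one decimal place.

107.6

beer: 20.8 × (6.36/4.79) = 20.8 × 1.327766 = 27.6175
bananas: 20.2 × (2.39/1.85) = 20.2 × 1.291892 = 26.0962
fish: 59.0 × (8.17/8.95) = 59.0 × 0.912849 = 53.8581
Index = Σ wᵢ·(p₁ᵢ/p₀ᵢ) = 27.6175 + 26.0962 + 53.8581 = 107.5719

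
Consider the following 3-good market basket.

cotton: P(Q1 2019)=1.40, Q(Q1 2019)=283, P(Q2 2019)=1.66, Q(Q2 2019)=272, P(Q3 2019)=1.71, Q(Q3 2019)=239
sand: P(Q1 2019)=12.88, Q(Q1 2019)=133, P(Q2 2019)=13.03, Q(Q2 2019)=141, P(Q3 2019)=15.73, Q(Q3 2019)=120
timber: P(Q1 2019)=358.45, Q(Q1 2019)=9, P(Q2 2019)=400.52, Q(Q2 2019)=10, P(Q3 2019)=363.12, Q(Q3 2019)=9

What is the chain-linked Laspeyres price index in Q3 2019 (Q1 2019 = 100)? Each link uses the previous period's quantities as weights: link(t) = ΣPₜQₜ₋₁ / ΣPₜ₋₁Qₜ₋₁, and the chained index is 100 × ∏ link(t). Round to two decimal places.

109.20

Link Q1 2019→Q2 2019:
ΣP(Q2 2019)Q(Q1 2019) = 1.66×283 + 13.03×133 + 400.52×9 = 469.78 + 1732.99 + 3604.68 = 5807.45
ΣP(Q1 2019)Q(Q1 2019) = 1.40×283 + 12.88×133 + 358.45×9 = 396.2 + 1713.04 + 3226.05 = 5335.29
link = 5807.45/5335.29 = 1.088498
Link Q2 2019→Q3 2019:
ΣP(Q3 2019)Q(Q2 2019) = 1.71×272 + 15.73×141 + 363.12×10 = 465.12 + 2217.93 + 3631.2 = 6314.25
ΣP(Q2 2019)Q(Q2 2019) = 1.66×272 + 13.03×141 + 400.52×10 = 451.52 + 1837.23 + 4005.2 = 6293.95
link = 6314.25/6293.95 = 1.003225
Chained index = 100 × 1.088498 × 1.003225 = 109.2008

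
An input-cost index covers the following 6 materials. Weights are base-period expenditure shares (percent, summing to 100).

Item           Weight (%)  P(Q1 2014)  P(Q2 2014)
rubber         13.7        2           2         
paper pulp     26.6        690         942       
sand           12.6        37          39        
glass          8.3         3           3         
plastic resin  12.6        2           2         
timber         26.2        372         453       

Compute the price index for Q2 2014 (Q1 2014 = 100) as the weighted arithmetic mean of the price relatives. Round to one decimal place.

116.1

rubber: 13.7 × (2/2) = 13.7 × 1.000000 = 13.7000
paper pulp: 26.6 × (942/690) = 26.6 × 1.365217 = 36.3148
sand: 12.6 × (39/37) = 12.6 × 1.054054 = 13.2811
glass: 8.3 × (3/3) = 8.3 × 1.000000 = 8.3000
plastic resin: 12.6 × (2/2) = 12.6 × 1.000000 = 12.6000
timber: 26.2 × (453/372) = 26.2 × 1.217742 = 31.9048
Index = Σ wᵢ·(p₁ᵢ/p₀ᵢ) = 13.7000 + 36.3148 + 13.2811 + 8.3000 + 12.6000 + 31.9048 = 116.1007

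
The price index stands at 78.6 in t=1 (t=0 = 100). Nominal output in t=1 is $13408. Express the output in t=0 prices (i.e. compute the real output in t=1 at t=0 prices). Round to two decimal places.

Real = Nominal ÷ (Index/100) = 13408 ÷ (78.6/100)
     = 13408 ÷ 0.786 = 17058.5242

17058.52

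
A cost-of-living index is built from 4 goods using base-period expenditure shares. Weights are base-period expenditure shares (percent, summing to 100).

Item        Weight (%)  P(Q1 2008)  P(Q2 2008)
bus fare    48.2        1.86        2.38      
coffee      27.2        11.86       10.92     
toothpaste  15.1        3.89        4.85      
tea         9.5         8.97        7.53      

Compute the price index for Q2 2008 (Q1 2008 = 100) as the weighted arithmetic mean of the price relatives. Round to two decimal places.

113.52

bus fare: 48.2 × (2.38/1.86) = 48.2 × 1.279570 = 61.6753
coffee: 27.2 × (10.92/11.86) = 27.2 × 0.920742 = 25.0442
toothpaste: 15.1 × (4.85/3.89) = 15.1 × 1.246787 = 18.8265
tea: 9.5 × (7.53/8.97) = 9.5 × 0.839465 = 7.9749
Index = Σ wᵢ·(p₁ᵢ/p₀ᵢ) = 61.6753 + 25.0442 + 18.8265 + 7.9749 = 113.5208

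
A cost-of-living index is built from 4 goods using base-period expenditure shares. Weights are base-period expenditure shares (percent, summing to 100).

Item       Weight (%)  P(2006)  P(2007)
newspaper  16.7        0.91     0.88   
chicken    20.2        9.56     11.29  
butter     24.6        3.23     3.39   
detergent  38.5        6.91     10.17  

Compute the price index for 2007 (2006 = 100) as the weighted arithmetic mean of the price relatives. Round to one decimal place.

newspaper: 16.7 × (0.88/0.91) = 16.7 × 0.967033 = 16.1495
chicken: 20.2 × (11.29/9.56) = 20.2 × 1.180962 = 23.8554
butter: 24.6 × (3.39/3.23) = 24.6 × 1.049536 = 25.8186
detergent: 38.5 × (10.17/6.91) = 38.5 × 1.471780 = 56.6635
Index = Σ wᵢ·(p₁ᵢ/p₀ᵢ) = 16.1495 + 23.8554 + 25.8186 + 56.6635 = 122.4870

122.5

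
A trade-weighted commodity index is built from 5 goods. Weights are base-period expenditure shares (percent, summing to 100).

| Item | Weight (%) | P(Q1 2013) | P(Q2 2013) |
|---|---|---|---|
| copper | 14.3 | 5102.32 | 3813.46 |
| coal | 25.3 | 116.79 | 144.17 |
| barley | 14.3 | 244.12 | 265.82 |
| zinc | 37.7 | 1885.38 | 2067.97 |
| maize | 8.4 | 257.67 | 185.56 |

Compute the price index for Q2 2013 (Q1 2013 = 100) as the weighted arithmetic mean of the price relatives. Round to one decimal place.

copper: 14.3 × (3813.46/5102.32) = 14.3 × 0.747397 = 10.6878
coal: 25.3 × (144.17/116.79) = 25.3 × 1.234438 = 31.2313
barley: 14.3 × (265.82/244.12) = 14.3 × 1.088891 = 15.5711
zinc: 37.7 × (2067.97/1885.38) = 37.7 × 1.096845 = 41.3511
maize: 8.4 × (185.56/257.67) = 8.4 × 0.720146 = 6.0492
Index = Σ wᵢ·(p₁ᵢ/p₀ᵢ) = 10.6878 + 31.2313 + 15.5711 + 41.3511 + 6.0492 = 104.8905

104.9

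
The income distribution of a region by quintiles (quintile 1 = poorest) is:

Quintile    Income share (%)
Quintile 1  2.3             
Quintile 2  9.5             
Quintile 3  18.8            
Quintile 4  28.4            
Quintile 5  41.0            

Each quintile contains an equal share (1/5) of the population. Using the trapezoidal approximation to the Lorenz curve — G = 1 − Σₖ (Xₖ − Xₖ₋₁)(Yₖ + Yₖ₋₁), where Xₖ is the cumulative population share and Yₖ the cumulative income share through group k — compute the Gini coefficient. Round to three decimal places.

0.385

Cumulative income shares Yₖ: 0.0230, 0.1180, 0.3060, 0.5900, 1.0000
Σ (Xₖ−Xₖ₋₁)(Yₖ+Yₖ₋₁) = (1/5)(0.0230+0.0000) + (1/5)(0.1180+0.0230) + (1/5)(0.3060+0.1180) + (1/5)(0.5900+0.3060) + (1/5)(1.0000+0.5900)
  = 0.0046 + 0.0282 + 0.0848 + 0.1792 + 0.3180 = 0.6148
G = 1 − 0.6148 = 0.3852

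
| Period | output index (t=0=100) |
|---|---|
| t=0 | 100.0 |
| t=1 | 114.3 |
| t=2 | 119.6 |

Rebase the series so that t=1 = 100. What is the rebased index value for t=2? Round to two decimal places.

104.64

Rebased(t=2) = 119.6 / 114.3 × 100 = 104.6369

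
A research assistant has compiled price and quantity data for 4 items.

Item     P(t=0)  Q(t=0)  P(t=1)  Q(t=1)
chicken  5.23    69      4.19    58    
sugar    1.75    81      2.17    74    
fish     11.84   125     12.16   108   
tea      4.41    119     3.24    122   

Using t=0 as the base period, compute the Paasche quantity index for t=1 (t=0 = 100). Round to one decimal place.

89.1

Paasche quantity index uses current-period prices as weights.
ΣP(t=1)·Q(t=1) = 4.19×58 + 2.17×74 + 12.16×108 + 3.24×122 = 243.02 + 160.58 + 1313.28 + 395.28 = 2112.16
ΣP(t=1)·Q(t=0) = 4.19×69 + 2.17×81 + 12.16×125 + 3.24×119 = 289.11 + 175.77 + 1520 + 385.56 = 2370.44
Index = 2112.16 / 2370.44 × 100 = 89.1041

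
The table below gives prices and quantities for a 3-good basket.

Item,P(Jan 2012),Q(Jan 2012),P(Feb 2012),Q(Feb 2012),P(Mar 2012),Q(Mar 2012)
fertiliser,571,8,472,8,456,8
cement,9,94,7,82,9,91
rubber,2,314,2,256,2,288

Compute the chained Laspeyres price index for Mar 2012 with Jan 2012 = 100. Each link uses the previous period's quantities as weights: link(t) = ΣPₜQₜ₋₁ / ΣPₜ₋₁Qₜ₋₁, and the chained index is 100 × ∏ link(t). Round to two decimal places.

84.40

Link Jan 2012→Feb 2012:
ΣP(Feb 2012)Q(Jan 2012) = 472×8 + 7×94 + 2×314 = 3776 + 658 + 628 = 5062
ΣP(Jan 2012)Q(Jan 2012) = 571×8 + 9×94 + 2×314 = 4568 + 846 + 628 = 6042
link = 5062/6042 = 0.837802
Link Feb 2012→Mar 2012:
ΣP(Mar 2012)Q(Feb 2012) = 456×8 + 9×82 + 2×256 = 3648 + 738 + 512 = 4898
ΣP(Feb 2012)Q(Feb 2012) = 472×8 + 7×82 + 2×256 = 3776 + 574 + 512 = 4862
link = 4898/4862 = 1.007404
Chained index = 100 × 0.837802 × 1.007404 = 84.4005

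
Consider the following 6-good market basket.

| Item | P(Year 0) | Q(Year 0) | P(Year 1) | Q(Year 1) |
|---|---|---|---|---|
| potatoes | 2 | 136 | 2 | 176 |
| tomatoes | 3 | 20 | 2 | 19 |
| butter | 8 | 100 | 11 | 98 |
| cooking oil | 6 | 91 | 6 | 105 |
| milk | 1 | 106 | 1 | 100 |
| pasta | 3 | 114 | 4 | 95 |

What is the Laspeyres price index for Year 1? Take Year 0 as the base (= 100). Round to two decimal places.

118.53

Laspeyres price index uses base-period quantities as weights.
ΣP(Year 1)·Q(Year 0) = 2×136 + 2×20 + 11×100 + 6×91 + 1×106 + 4×114 = 272 + 40 + 1100 + 546 + 106 + 456 = 2520
ΣP(Year 0)·Q(Year 0) = 2×136 + 3×20 + 8×100 + 6×91 + 1×106 + 3×114 = 272 + 60 + 800 + 546 + 106 + 342 = 2126
Index = 2520 / 2126 × 100 = 118.5325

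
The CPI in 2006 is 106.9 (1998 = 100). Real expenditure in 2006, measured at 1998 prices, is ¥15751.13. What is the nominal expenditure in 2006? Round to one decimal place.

Nominal = Real × (Index/100) = 15751.13 × (106.9/100)
        = 15751.13 × 1.069 = 16837.9580

16838.0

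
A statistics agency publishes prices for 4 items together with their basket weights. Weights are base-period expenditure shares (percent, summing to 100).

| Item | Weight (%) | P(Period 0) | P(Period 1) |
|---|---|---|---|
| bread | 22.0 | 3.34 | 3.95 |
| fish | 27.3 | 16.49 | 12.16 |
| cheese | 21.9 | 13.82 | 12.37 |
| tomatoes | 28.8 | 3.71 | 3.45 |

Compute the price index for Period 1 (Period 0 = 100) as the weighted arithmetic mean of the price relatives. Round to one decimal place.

bread: 22.0 × (3.95/3.34) = 22.0 × 1.182635 = 26.0180
fish: 27.3 × (12.16/16.49) = 27.3 × 0.737417 = 20.1315
cheese: 21.9 × (12.37/13.82) = 21.9 × 0.895080 = 19.6022
tomatoes: 28.8 × (3.45/3.71) = 28.8 × 0.929919 = 26.7817
Index = Σ wᵢ·(p₁ᵢ/p₀ᵢ) = 26.0180 + 20.1315 + 19.6022 + 26.7817 = 92.5334

92.5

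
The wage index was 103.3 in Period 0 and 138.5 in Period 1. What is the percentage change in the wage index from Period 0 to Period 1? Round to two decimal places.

34.08%

Change = (138.5 − 103.3) / 103.3 × 100
       = 35.2 / 103.3 × 100 = 34.0755%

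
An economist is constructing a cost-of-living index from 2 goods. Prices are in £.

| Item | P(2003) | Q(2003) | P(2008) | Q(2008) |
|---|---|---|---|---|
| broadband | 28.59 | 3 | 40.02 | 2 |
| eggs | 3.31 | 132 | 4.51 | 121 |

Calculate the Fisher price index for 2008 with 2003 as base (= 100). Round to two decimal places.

Laspeyres component (base-period weights):
ΣP(2008)Q(2003) = 40.02×3 + 4.51×132 = 120.06 + 595.32 = 715.38
ΣP(2003)Q(2003) = 28.59×3 + 3.31×132 = 85.77 + 436.92 = 522.69
L = 715.38 / 522.69 × 100 = 136.8651
Paasche component (current-period weights):
ΣP(2008)Q(2008) = 40.02×2 + 4.51×121 = 80.04 + 545.71 = 625.75
ΣP(2003)Q(2008) = 28.59×2 + 3.31×121 = 57.18 + 400.51 = 457.69
P = 625.75 / 457.69 × 100 = 136.7192
Fisher = √(L × P) = √(136.8651 × 136.7192) = 136.7921

136.79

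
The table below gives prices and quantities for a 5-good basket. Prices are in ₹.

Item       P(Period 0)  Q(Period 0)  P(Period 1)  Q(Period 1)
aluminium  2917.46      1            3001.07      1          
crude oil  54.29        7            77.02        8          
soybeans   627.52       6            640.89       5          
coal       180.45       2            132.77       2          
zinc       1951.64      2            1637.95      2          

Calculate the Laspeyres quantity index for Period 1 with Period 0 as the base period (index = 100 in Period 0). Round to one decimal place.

Laspeyres quantity index uses base-period prices as weights.
ΣP(Period 0)·Q(Period 1) = 2917.46×1 + 54.29×8 + 627.52×5 + 180.45×2 + 1951.64×2 = 2917.46 + 434.32 + 3137.6 + 360.9 + 3903.28 = 10753.56
ΣP(Period 0)·Q(Period 0) = 2917.46×1 + 54.29×7 + 627.52×6 + 180.45×2 + 1951.64×2 = 2917.46 + 380.03 + 3765.12 + 360.9 + 3903.28 = 11326.79
Index = 10753.56 / 11326.79 × 100 = 94.9392

94.9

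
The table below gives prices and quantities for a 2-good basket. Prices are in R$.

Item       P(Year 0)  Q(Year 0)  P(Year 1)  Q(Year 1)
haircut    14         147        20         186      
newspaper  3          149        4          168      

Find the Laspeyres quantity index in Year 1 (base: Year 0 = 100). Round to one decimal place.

124.1

Laspeyres quantity index uses base-period prices as weights.
ΣP(Year 0)·Q(Year 1) = 14×186 + 3×168 = 2604 + 504 = 3108
ΣP(Year 0)·Q(Year 0) = 14×147 + 3×149 = 2058 + 447 = 2505
Index = 3108 / 2505 × 100 = 124.0719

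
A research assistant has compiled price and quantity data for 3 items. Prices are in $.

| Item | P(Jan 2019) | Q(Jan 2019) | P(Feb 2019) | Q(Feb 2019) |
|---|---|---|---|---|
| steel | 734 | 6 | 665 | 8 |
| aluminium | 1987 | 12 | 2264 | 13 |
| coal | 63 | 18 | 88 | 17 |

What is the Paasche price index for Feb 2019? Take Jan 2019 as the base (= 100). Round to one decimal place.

110.6

Paasche price index uses current-period quantities as weights.
ΣP(Feb 2019)·Q(Feb 2019) = 665×8 + 2264×13 + 88×17 = 5320 + 29432 + 1496 = 36248
ΣP(Jan 2019)·Q(Feb 2019) = 734×8 + 1987×13 + 63×17 = 5872 + 25831 + 1071 = 32774
Index = 36248 / 32774 × 100 = 110.5999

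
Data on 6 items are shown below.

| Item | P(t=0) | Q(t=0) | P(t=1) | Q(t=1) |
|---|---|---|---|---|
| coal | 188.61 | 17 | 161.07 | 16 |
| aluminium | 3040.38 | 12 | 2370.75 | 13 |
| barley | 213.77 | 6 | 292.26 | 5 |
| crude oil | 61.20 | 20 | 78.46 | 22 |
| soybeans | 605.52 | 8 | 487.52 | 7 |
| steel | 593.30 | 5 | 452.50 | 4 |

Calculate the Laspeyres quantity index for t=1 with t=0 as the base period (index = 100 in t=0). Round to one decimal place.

Laspeyres quantity index uses base-period prices as weights.
ΣP(t=0)·Q(t=1) = 188.61×16 + 3040.38×13 + 213.77×5 + 61.20×22 + 605.52×7 + 593.30×4 = 3017.76 + 39524.94 + 1068.85 + 1346.4 + 4238.64 + 2373.2 = 51569.79
ΣP(t=0)·Q(t=0) = 188.61×17 + 3040.38×12 + 213.77×6 + 61.20×20 + 605.52×8 + 593.30×5 = 3206.37 + 36484.56 + 1282.62 + 1224 + 4844.16 + 2966.5 = 50008.21
Index = 51569.79 / 50008.21 × 100 = 103.1226

103.1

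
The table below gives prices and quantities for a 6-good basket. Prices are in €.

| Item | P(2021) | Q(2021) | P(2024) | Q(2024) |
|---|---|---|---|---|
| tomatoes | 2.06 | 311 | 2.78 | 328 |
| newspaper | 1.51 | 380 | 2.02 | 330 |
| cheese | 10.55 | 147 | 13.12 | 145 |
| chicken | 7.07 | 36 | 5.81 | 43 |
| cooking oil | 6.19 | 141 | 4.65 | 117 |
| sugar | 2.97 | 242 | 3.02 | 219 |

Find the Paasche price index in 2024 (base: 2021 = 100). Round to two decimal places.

Paasche price index uses current-period quantities as weights.
ΣP(2024)·Q(2024) = 2.78×328 + 2.02×330 + 13.12×145 + 5.81×43 + 4.65×117 + 3.02×219 = 911.84 + 666.6 + 1902.4 + 249.83 + 544.05 + 661.38 = 4936.1
ΣP(2021)·Q(2024) = 2.06×328 + 1.51×330 + 10.55×145 + 7.07×43 + 6.19×117 + 2.97×219 = 675.68 + 498.3 + 1529.75 + 304.01 + 724.23 + 650.43 = 4382.4
Index = 4936.1 / 4382.4 × 100 = 112.6346

112.63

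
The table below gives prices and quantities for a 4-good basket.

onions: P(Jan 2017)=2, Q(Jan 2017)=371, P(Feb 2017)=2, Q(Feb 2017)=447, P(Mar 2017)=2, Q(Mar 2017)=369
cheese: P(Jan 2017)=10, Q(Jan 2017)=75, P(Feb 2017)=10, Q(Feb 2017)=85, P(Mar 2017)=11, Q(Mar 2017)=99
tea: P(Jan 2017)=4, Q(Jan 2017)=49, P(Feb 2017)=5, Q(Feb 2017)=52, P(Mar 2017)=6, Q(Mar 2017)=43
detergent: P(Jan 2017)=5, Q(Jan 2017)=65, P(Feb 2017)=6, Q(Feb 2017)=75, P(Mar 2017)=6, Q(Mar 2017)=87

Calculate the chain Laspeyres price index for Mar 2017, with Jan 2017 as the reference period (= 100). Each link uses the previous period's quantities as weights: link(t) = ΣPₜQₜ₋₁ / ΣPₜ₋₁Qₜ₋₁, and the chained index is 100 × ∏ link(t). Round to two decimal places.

Link Jan 2017→Feb 2017:
ΣP(Feb 2017)Q(Jan 2017) = 2×371 + 10×75 + 5×49 + 6×65 = 742 + 750 + 245 + 390 = 2127
ΣP(Jan 2017)Q(Jan 2017) = 2×371 + 10×75 + 4×49 + 5×65 = 742 + 750 + 196 + 325 = 2013
link = 2127/2013 = 1.056632
Link Feb 2017→Mar 2017:
ΣP(Mar 2017)Q(Feb 2017) = 2×447 + 11×85 + 6×52 + 6×75 = 894 + 935 + 312 + 450 = 2591
ΣP(Feb 2017)Q(Feb 2017) = 2×447 + 10×85 + 5×52 + 6×75 = 894 + 850 + 260 + 450 = 2454
link = 2591/2454 = 1.055827
Chained index = 100 × 1.056632 × 1.055827 = 111.5621

111.56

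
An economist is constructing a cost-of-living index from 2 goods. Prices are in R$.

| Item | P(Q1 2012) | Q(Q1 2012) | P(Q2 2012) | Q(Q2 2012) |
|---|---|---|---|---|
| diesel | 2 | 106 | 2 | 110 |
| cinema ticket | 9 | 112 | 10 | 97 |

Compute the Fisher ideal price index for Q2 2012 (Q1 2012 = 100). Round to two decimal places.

Laspeyres component (base-period weights):
ΣP(Q2 2012)Q(Q1 2012) = 2×106 + 10×112 = 212 + 1120 = 1332
ΣP(Q1 2012)Q(Q1 2012) = 2×106 + 9×112 = 212 + 1008 = 1220
L = 1332 / 1220 × 100 = 109.1803
Paasche component (current-period weights):
ΣP(Q2 2012)Q(Q2 2012) = 2×110 + 10×97 = 220 + 970 = 1190
ΣP(Q1 2012)Q(Q2 2012) = 2×110 + 9×97 = 220 + 873 = 1093
P = 1190 / 1093 × 100 = 108.8747
Fisher = √(L × P) = √(109.1803 × 108.8747) = 109.0274

109.03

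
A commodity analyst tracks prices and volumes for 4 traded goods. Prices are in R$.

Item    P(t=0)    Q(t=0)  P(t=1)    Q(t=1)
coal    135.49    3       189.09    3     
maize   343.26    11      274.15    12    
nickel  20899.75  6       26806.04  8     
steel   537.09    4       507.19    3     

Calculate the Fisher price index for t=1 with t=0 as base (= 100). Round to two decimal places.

126.59

Laspeyres component (base-period weights):
ΣP(t=1)Q(t=0) = 189.09×3 + 274.15×11 + 26806.04×6 + 507.19×4 = 567.27 + 3015.65 + 160836.24 + 2028.76 = 166447.92
ΣP(t=0)Q(t=0) = 135.49×3 + 343.26×11 + 20899.75×6 + 537.09×4 = 406.47 + 3775.86 + 125398.5 + 2148.36 = 131729.19
L = 166447.92 / 131729.19 × 100 = 126.3561
Paasche component (current-period weights):
ΣP(t=1)Q(t=1) = 189.09×3 + 274.15×12 + 26806.04×8 + 507.19×3 = 567.27 + 3289.8 + 214448.32 + 1521.57 = 219826.96
ΣP(t=0)Q(t=1) = 135.49×3 + 343.26×12 + 20899.75×8 + 537.09×3 = 406.47 + 4119.12 + 167198 + 1611.27 = 173334.86
P = 219826.96 / 173334.86 × 100 = 126.8221
Fisher = √(L × P) = √(126.3561 × 126.8221) = 126.5889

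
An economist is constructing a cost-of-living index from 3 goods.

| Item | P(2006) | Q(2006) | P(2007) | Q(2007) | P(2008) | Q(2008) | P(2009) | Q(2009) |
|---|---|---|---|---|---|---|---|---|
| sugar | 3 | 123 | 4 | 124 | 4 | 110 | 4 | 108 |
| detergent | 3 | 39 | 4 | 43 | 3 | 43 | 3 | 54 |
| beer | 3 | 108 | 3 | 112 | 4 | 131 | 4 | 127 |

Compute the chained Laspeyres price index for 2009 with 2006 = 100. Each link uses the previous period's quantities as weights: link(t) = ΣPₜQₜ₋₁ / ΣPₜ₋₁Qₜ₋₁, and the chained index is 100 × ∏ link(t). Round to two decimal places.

128.25

Link 2006→2007:
ΣP(2007)Q(2006) = 4×123 + 4×39 + 3×108 = 492 + 156 + 324 = 972
ΣP(2006)Q(2006) = 3×123 + 3×39 + 3×108 = 369 + 117 + 324 = 810
link = 972/810 = 1.200000
Link 2007→2008:
ΣP(2008)Q(2007) = 4×124 + 3×43 + 4×112 = 496 + 129 + 448 = 1073
ΣP(2007)Q(2007) = 4×124 + 4×43 + 3×112 = 496 + 172 + 336 = 1004
link = 1073/1004 = 1.068725
Link 2008→2009:
ΣP(2009)Q(2008) = 4×110 + 3×43 + 4×131 = 440 + 129 + 524 = 1093
ΣP(2008)Q(2008) = 4×110 + 3×43 + 4×131 = 440 + 129 + 524 = 1093
link = 1093/1093 = 1.000000
Chained index = 100 × 1.200000 × 1.068725 × 1.000000 = 128.2470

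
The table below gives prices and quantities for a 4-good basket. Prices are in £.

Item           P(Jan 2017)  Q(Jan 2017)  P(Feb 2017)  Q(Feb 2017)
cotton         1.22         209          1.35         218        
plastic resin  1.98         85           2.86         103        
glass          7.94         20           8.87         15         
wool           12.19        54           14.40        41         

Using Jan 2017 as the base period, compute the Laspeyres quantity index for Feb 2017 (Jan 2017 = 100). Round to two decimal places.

87.78

Laspeyres quantity index uses base-period prices as weights.
ΣP(Jan 2017)·Q(Feb 2017) = 1.22×218 + 1.98×103 + 7.94×15 + 12.19×41 = 265.96 + 203.94 + 119.1 + 499.79 = 1088.79
ΣP(Jan 2017)·Q(Jan 2017) = 1.22×209 + 1.98×85 + 7.94×20 + 12.19×54 = 254.98 + 168.3 + 158.8 + 658.26 = 1240.34
Index = 1088.79 / 1240.34 × 100 = 87.7816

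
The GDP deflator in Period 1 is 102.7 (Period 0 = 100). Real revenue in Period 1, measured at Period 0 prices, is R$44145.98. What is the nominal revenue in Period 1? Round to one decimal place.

Nominal = Real × (Index/100) = 44145.98 × (102.7/100)
        = 44145.98 × 1.027 = 45337.9215

45337.9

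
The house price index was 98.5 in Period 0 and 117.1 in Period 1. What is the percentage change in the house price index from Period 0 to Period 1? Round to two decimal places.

Change = (117.1 − 98.5) / 98.5 × 100
       = 18.6 / 98.5 × 100 = 18.8832%

18.88%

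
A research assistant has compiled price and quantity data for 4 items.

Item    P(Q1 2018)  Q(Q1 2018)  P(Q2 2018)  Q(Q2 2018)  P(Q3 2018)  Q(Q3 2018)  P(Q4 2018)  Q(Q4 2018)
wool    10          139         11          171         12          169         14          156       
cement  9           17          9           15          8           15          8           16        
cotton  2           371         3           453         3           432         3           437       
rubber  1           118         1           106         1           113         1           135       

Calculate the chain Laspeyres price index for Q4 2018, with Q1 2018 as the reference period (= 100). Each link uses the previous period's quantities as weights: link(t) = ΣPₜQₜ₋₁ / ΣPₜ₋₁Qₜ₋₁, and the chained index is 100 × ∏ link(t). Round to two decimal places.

138.69

Link Q1 2018→Q2 2018:
ΣP(Q2 2018)Q(Q1 2018) = 11×139 + 9×17 + 3×371 + 1×118 = 1529 + 153 + 1113 + 118 = 2913
ΣP(Q1 2018)Q(Q1 2018) = 10×139 + 9×17 + 2×371 + 1×118 = 1390 + 153 + 742 + 118 = 2403
link = 2913/2403 = 1.212235
Link Q2 2018→Q3 2018:
ΣP(Q3 2018)Q(Q2 2018) = 12×171 + 8×15 + 3×453 + 1×106 = 2052 + 120 + 1359 + 106 = 3637
ΣP(Q2 2018)Q(Q2 2018) = 11×171 + 9×15 + 3×453 + 1×106 = 1881 + 135 + 1359 + 106 = 3481
link = 3637/3481 = 1.044815
Link Q3 2018→Q4 2018:
ΣP(Q4 2018)Q(Q3 2018) = 14×169 + 8×15 + 3×432 + 1×113 = 2366 + 120 + 1296 + 113 = 3895
ΣP(Q3 2018)Q(Q3 2018) = 12×169 + 8×15 + 3×432 + 1×113 = 2028 + 120 + 1296 + 113 = 3557
link = 3895/3557 = 1.095024
Chained index = 100 × 1.212235 × 1.044815 × 1.095024 = 138.6914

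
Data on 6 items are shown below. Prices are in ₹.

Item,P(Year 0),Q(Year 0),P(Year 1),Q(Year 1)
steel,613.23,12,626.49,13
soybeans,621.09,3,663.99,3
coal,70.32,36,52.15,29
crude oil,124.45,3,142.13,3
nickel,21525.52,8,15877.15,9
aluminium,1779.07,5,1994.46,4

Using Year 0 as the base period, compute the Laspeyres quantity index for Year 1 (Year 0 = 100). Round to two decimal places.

110.28

Laspeyres quantity index uses base-period prices as weights.
ΣP(Year 0)·Q(Year 1) = 613.23×13 + 621.09×3 + 70.32×29 + 124.45×3 + 21525.52×9 + 1779.07×4 = 7971.99 + 1863.27 + 2039.28 + 373.35 + 193729.68 + 7116.28 = 213093.85
ΣP(Year 0)·Q(Year 0) = 613.23×12 + 621.09×3 + 70.32×36 + 124.45×3 + 21525.52×8 + 1779.07×5 = 7358.76 + 1863.27 + 2531.52 + 373.35 + 172204.16 + 8895.35 = 193226.41
Index = 213093.85 / 193226.41 × 100 = 110.2819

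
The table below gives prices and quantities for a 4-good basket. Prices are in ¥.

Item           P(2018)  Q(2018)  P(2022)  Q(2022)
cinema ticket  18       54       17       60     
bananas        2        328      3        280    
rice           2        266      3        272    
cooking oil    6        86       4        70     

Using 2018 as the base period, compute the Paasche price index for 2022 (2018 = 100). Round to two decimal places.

Paasche price index uses current-period quantities as weights.
ΣP(2022)·Q(2022) = 17×60 + 3×280 + 3×272 + 4×70 = 1020 + 840 + 816 + 280 = 2956
ΣP(2018)·Q(2022) = 18×60 + 2×280 + 2×272 + 6×70 = 1080 + 560 + 544 + 420 = 2604
Index = 2956 / 2604 × 100 = 113.5177

113.52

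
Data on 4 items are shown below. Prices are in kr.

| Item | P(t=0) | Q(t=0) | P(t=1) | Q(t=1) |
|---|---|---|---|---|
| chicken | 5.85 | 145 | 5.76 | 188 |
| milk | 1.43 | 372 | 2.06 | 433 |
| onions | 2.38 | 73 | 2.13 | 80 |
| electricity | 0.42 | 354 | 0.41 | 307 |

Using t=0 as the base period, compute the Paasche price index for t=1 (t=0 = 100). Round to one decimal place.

Paasche price index uses current-period quantities as weights.
ΣP(t=1)·Q(t=1) = 5.76×188 + 2.06×433 + 2.13×80 + 0.41×307 = 1082.88 + 891.98 + 170.4 + 125.87 = 2271.13
ΣP(t=0)·Q(t=1) = 5.85×188 + 1.43×433 + 2.38×80 + 0.42×307 = 1099.8 + 619.19 + 190.4 + 128.94 = 2038.33
Index = 2271.13 / 2038.33 × 100 = 111.4211

111.4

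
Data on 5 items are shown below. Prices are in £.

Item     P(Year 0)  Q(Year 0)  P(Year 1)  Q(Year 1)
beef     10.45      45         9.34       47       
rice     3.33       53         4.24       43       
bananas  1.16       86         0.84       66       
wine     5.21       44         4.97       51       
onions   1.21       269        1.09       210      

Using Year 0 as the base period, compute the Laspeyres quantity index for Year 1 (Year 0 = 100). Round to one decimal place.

94.6

Laspeyres quantity index uses base-period prices as weights.
ΣP(Year 0)·Q(Year 1) = 10.45×47 + 3.33×43 + 1.16×66 + 5.21×51 + 1.21×210 = 491.15 + 143.19 + 76.56 + 265.71 + 254.1 = 1230.71
ΣP(Year 0)·Q(Year 0) = 10.45×45 + 3.33×53 + 1.16×86 + 5.21×44 + 1.21×269 = 470.25 + 176.49 + 99.76 + 229.24 + 325.49 = 1301.23
Index = 1230.71 / 1301.23 × 100 = 94.5805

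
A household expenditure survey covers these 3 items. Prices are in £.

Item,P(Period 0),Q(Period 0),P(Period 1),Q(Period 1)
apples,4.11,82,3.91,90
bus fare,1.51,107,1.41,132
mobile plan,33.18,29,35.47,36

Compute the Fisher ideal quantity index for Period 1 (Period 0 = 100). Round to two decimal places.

Laspeyres component (base-period weights):
ΣP(Period 0)Q(Period 1) = 4.11×90 + 1.51×132 + 33.18×36 = 369.9 + 199.32 + 1194.48 = 1763.7
ΣP(Period 0)Q(Period 0) = 4.11×82 + 1.51×107 + 33.18×29 = 337.02 + 161.57 + 962.22 = 1460.81
L = 1763.7 / 1460.81 × 100 = 120.7344
Paasche component (current-period weights):
ΣP(Period 1)Q(Period 1) = 3.91×90 + 1.41×132 + 35.47×36 = 351.9 + 186.12 + 1276.92 = 1814.94
ΣP(Period 1)Q(Period 0) = 3.91×82 + 1.41×107 + 35.47×29 = 320.62 + 150.87 + 1028.63 = 1500.12
P = 1814.94 / 1500.12 × 100 = 120.9863
Fisher = √(L × P) = √(120.7344 × 120.9863) = 120.8603

120.86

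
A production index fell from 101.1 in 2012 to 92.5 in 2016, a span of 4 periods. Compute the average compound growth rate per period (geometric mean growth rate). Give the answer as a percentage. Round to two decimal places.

Growth factor = (92.5/101.1)^(1/4) = (0.914936)^(1/4) = 0.978020
Growth rate = 0.978020 − 1 = -0.021980 = -2.1980%

-2.20%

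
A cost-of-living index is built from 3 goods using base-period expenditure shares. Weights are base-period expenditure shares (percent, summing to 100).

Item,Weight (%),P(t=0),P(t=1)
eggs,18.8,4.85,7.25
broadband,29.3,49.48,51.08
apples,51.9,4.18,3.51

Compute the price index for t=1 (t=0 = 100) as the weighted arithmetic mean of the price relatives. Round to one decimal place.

101.9

eggs: 18.8 × (7.25/4.85) = 18.8 × 1.494845 = 28.1031
broadband: 29.3 × (51.08/49.48) = 29.3 × 1.032336 = 30.2475
apples: 51.9 × (3.51/4.18) = 51.9 × 0.839713 = 43.5811
Index = Σ wᵢ·(p₁ᵢ/p₀ᵢ) = 28.1031 + 30.2475 + 43.5811 = 101.9316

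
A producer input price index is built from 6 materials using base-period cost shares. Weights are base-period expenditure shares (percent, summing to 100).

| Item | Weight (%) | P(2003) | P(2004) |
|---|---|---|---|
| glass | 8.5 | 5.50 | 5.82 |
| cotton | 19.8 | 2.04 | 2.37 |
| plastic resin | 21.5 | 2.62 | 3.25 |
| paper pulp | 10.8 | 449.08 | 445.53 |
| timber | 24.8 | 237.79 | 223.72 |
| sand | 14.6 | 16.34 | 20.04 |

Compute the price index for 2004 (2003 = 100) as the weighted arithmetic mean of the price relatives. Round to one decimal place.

glass: 8.5 × (5.82/5.50) = 8.5 × 1.058182 = 8.9945
cotton: 19.8 × (2.37/2.04) = 19.8 × 1.161765 = 23.0029
plastic resin: 21.5 × (3.25/2.62) = 21.5 × 1.240458 = 26.6698
paper pulp: 10.8 × (445.53/449.08) = 10.8 × 0.992095 = 10.7146
timber: 24.8 × (223.72/237.79) = 24.8 × 0.940830 = 23.3326
sand: 14.6 × (20.04/16.34) = 14.6 × 1.226438 = 17.9060
Index = Σ wᵢ·(p₁ᵢ/p₀ᵢ) = 8.9945 + 23.0029 + 26.6698 + 10.7146 + 23.3326 + 17.9060 = 110.6205

110.6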